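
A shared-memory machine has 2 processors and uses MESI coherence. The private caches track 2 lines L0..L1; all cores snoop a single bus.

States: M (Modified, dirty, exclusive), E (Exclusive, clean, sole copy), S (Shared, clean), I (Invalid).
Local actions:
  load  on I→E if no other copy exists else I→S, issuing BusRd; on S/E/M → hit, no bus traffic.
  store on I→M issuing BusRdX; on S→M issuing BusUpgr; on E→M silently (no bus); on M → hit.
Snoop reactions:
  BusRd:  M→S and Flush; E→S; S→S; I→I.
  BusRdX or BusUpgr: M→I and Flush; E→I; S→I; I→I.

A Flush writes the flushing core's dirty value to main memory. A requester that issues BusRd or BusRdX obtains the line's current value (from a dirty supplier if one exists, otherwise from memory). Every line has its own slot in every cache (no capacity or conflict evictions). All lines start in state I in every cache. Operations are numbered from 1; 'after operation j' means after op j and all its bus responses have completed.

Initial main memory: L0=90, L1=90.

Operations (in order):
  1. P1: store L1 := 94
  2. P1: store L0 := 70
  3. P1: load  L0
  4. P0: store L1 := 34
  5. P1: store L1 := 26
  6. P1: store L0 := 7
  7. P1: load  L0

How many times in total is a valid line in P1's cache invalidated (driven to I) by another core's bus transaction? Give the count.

invalidations = 1

[1] P1: store L1 := 94 | P0:I, P1:M(94) | bus: BusRdX
[2] P1: store L0 := 70 | P0:I, P1:M(70) | bus: BusRdX
[3] P1: load  L0 | P0:I, P1:M(70) | bus: none
[4] P0: store L1 := 34 | P0:M(34), P1:I | bus: BusRdX,Flush
[5] P1: store L1 := 26 | P0:I, P1:M(26) | bus: BusRdX,Flush
[6] P1: store L0 := 7 | P0:I, P1:M(7) | bus: none
[7] P1: load  L0 | P0:I, P1:M(7) | bus: none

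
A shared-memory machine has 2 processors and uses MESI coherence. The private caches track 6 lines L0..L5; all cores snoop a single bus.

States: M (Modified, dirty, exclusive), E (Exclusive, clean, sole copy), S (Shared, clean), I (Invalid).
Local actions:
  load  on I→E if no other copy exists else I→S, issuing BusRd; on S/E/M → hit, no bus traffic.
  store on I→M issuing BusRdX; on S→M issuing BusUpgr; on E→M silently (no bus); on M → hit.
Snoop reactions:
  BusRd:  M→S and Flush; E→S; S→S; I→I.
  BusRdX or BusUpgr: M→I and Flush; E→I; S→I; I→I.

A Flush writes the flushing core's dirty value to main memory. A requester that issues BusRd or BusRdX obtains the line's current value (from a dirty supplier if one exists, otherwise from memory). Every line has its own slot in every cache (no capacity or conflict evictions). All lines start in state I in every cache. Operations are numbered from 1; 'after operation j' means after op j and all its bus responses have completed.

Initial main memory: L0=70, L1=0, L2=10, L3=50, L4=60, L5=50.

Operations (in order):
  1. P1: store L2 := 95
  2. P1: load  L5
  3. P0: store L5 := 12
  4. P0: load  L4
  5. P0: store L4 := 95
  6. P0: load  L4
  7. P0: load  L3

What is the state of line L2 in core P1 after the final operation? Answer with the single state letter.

step 1: P1: store L2 := 95  ⟶  IM  (L2)  txn=BusRdX  M[L2]=10
step 2: P1: load  L5  ⟶  IE  (L5)  txn=BusRd  M[L5]=50
step 3: P0: store L5 := 12  ⟶  MI  (L5)  txn=BusRdX  M[L5]=50
step 4: P0: load  L4  ⟶  EI  (L4)  txn=BusRd  M[L4]=60
step 5: P0: store L4 := 95  ⟶  MI  (L4)  txn=∅  M[L4]=60
step 6: P0: load  L4  ⟶  MI  (L4)  txn=∅  M[L4]=60
step 7: P0: load  L3  ⟶  EI  (L3)  txn=BusRd  M[L3]=50

state = M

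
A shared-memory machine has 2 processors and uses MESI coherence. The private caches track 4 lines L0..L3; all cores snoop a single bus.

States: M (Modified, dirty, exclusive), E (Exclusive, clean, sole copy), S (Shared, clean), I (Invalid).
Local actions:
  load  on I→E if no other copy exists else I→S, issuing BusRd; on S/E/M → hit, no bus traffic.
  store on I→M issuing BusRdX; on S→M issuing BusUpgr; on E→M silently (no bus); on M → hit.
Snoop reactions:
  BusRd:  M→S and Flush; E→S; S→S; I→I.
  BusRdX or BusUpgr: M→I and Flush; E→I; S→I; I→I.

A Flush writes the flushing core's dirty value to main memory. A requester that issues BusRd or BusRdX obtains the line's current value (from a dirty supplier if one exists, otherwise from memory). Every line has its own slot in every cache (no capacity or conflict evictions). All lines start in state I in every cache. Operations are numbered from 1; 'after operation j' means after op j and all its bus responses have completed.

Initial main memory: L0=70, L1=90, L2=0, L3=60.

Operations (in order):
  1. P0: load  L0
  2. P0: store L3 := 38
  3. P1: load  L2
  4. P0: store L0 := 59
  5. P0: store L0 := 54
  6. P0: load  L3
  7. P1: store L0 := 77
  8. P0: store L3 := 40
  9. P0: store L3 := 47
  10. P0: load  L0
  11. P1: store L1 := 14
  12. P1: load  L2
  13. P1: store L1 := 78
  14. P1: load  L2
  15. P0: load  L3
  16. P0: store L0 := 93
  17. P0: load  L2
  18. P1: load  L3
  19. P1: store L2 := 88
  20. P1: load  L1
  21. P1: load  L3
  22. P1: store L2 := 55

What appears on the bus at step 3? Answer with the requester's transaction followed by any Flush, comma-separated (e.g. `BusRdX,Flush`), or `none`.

1. P0: load  L0  bus=[BusRd]  L0: P0=E P1=I  mem[L0]=70
2. P0: store L3 := 38  bus=[BusRdX]  L3: P0=M P1=I  mem[L3]=60
3. P1: load  L2  bus=[BusRd]  L2: P0=I P1=E  mem[L2]=0
4. P0: store L0 := 59  bus=[-]  L0: P0=M P1=I  mem[L0]=70
5. P0: store L0 := 54  bus=[-]  L0: P0=M P1=I  mem[L0]=70
6. P0: load  L3  bus=[-]  L3: P0=M P1=I  mem[L3]=60
7. P1: store L0 := 77  bus=[BusRdX,Flush]  L0: P0=I P1=M  mem[L0]=54
8. P0: store L3 := 40  bus=[-]  L3: P0=M P1=I  mem[L3]=60
9. P0: store L3 := 47  bus=[-]  L3: P0=M P1=I  mem[L3]=60
10. P0: load  L0  bus=[BusRd,Flush]  L0: P0=S P1=S  mem[L0]=77
11. P1: store L1 := 14  bus=[BusRdX]  L1: P0=I P1=M  mem[L1]=90
12. P1: load  L2  bus=[-]  L2: P0=I P1=E  mem[L2]=0
13. P1: store L1 := 78  bus=[-]  L1: P0=I P1=M  mem[L1]=90
14. P1: load  L2  bus=[-]  L2: P0=I P1=E  mem[L2]=0
15. P0: load  L3  bus=[-]  L3: P0=M P1=I  mem[L3]=60
16. P0: store L0 := 93  bus=[BusUpgr]  L0: P0=M P1=I  mem[L0]=77
17. P0: load  L2  bus=[BusRd]  L2: P0=S P1=S  mem[L2]=0
18. P1: load  L3  bus=[BusRd,Flush]  L3: P0=S P1=S  mem[L3]=47
19. P1: store L2 := 88  bus=[BusUpgr]  L2: P0=I P1=M  mem[L2]=0
20. P1: load  L1  bus=[-]  L1: P0=I P1=M  mem[L1]=90
21. P1: load  L3  bus=[-]  L3: P0=S P1=S  mem[L3]=47
22. P1: store L2 := 55  bus=[-]  L2: P0=I P1=M  mem[L2]=0

bus = BusRd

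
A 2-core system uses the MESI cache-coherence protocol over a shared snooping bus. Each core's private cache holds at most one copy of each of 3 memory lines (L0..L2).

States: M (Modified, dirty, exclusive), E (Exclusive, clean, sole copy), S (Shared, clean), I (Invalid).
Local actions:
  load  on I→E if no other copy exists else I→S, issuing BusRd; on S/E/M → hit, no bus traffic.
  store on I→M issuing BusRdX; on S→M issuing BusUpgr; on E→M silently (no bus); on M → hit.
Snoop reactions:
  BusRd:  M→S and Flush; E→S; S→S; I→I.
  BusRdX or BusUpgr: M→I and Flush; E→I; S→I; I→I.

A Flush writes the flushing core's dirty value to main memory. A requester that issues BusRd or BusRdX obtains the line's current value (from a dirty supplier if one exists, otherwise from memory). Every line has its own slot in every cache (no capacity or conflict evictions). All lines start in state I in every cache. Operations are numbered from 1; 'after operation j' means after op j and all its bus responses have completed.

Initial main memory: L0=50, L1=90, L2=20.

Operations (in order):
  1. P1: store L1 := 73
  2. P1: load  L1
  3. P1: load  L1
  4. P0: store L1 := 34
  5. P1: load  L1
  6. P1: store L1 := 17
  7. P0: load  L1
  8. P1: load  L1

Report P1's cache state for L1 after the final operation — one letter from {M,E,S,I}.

  op1 P1: store L1 := 73 → I/M on L1; bus BusRdX; mem=90
  op2 P1: load  L1 → I/M on L1; bus (none); mem=90
  op3 P1: load  L1 → I/M on L1; bus (none); mem=90
  op4 P0: store L1 := 34 → M/I on L1; bus BusRdX Flush; mem=73
  op5 P1: load  L1 → S/S on L1; bus BusRd Flush; mem=34
  op6 P1: store L1 := 17 → I/M on L1; bus BusUpgr; mem=34
  op7 P0: load  L1 → S/S on L1; bus BusRd Flush; mem=17
  op8 P1: load  L1 → S/S on L1; bus (none); mem=17

state = S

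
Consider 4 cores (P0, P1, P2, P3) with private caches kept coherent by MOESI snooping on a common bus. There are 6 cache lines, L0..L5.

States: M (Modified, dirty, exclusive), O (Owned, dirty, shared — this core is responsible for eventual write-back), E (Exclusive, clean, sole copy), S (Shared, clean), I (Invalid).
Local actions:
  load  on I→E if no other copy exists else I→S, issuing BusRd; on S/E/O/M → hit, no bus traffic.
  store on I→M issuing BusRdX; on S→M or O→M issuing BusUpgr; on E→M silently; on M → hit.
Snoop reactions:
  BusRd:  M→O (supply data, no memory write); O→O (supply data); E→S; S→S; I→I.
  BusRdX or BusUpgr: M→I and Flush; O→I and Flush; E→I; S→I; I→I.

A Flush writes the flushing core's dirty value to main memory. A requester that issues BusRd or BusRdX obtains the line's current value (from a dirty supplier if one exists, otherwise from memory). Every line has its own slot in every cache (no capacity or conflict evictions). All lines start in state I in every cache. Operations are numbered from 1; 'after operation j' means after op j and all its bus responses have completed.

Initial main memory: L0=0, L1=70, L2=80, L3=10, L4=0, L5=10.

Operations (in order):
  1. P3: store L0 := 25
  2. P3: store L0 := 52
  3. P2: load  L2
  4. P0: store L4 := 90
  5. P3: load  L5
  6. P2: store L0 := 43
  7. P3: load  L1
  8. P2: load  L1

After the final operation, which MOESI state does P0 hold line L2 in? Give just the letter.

1. P3: store L0 := 25  bus=[BusRdX]  L0: P0=I P1=I P2=I P3=M  mem[L0]=0
2. P3: store L0 := 52  bus=[-]  L0: P0=I P1=I P2=I P3=M  mem[L0]=0
3. P2: load  L2  bus=[BusRd]  L2: P0=I P1=I P2=E P3=I  mem[L2]=80
4. P0: store L4 := 90  bus=[BusRdX]  L4: P0=M P1=I P2=I P3=I  mem[L4]=0
5. P3: load  L5  bus=[BusRd]  L5: P0=I P1=I P2=I P3=E  mem[L5]=10
6. P2: store L0 := 43  bus=[BusRdX,Flush]  L0: P0=I P1=I P2=M P3=I  mem[L0]=52
7. P3: load  L1  bus=[BusRd]  L1: P0=I P1=I P2=I P3=E  mem[L1]=70
8. P2: load  L1  bus=[BusRd]  L1: P0=I P1=I P2=S P3=S  mem[L1]=70

state = I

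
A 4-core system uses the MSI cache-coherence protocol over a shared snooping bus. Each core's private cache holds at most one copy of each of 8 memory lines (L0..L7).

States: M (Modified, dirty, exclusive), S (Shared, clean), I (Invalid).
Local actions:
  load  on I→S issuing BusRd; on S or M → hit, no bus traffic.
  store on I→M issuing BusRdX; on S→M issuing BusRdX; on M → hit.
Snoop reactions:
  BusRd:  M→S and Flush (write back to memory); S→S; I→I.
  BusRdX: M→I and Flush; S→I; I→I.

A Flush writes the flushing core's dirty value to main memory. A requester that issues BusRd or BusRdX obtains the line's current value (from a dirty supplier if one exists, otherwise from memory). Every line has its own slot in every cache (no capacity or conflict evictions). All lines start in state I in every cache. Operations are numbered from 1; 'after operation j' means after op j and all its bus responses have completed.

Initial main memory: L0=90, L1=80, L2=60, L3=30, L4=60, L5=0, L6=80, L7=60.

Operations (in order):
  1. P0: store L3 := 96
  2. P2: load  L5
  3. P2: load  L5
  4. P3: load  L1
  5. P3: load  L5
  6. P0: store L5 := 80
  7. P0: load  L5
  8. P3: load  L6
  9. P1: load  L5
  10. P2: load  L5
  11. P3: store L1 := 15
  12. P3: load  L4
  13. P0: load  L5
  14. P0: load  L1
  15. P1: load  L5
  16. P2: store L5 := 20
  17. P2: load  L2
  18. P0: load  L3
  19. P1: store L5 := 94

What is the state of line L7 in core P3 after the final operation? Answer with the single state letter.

[1] P0: store L3 := 96 | P0:M(96), P1:I, P2:I, P3:I | bus: BusRdX
[2] P2: load  L5 | P0:I, P1:I, P2:S(0), P3:I | bus: BusRd
[3] P2: load  L5 | P0:I, P1:I, P2:S(0), P3:I | bus: none
[4] P3: load  L1 | P0:I, P1:I, P2:I, P3:S(80) | bus: BusRd
[5] P3: load  L5 | P0:I, P1:I, P2:S(0), P3:S(0) | bus: BusRd
[6] P0: store L5 := 80 | P0:M(80), P1:I, P2:I, P3:I | bus: BusRdX
[7] P0: load  L5 | P0:M(80), P1:I, P2:I, P3:I | bus: none
[8] P3: load  L6 | P0:I, P1:I, P2:I, P3:S(80) | bus: BusRd
[9] P1: load  L5 | P0:S(80), P1:S(80), P2:I, P3:I | bus: BusRd,Flush
[10] P2: load  L5 | P0:S(80), P1:S(80), P2:S(80), P3:I | bus: BusRd
[11] P3: store L1 := 15 | P0:I, P1:I, P2:I, P3:M(15) | bus: BusRdX
[12] P3: load  L4 | P0:I, P1:I, P2:I, P3:S(60) | bus: BusRd
[13] P0: load  L5 | P0:S(80), P1:S(80), P2:S(80), P3:I | bus: none
[14] P0: load  L1 | P0:S(15), P1:I, P2:I, P3:S(15) | bus: BusRd,Flush
[15] P1: load  L5 | P0:S(80), P1:S(80), P2:S(80), P3:I | bus: none
[16] P2: store L5 := 20 | P0:I, P1:I, P2:M(20), P3:I | bus: BusRdX
[17] P2: load  L2 | P0:I, P1:I, P2:S(60), P3:I | bus: BusRd
[18] P0: load  L3 | P0:M(96), P1:I, P2:I, P3:I | bus: none
[19] P1: store L5 := 94 | P0:I, P1:M(94), P2:I, P3:I | bus: BusRdX,Flush

state = I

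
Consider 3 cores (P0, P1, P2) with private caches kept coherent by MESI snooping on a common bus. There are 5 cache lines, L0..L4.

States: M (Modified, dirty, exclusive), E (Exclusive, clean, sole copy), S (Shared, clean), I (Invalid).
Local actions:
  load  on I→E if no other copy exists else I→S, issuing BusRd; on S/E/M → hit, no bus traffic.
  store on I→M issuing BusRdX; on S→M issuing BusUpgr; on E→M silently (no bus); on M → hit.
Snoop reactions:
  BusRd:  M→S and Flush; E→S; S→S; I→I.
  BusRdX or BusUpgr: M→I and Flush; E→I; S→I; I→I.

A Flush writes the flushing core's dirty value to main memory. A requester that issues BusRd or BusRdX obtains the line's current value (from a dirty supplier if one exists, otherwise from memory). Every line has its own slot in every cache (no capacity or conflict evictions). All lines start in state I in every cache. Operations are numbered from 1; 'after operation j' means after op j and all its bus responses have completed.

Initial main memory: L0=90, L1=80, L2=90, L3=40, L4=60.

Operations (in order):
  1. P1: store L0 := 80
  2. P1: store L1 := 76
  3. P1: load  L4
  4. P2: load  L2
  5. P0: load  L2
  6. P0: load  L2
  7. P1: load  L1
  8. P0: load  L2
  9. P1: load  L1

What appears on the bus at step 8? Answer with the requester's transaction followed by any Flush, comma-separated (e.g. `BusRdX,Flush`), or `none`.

bus = none

  op1 P1: store L0 := 80 → I/M/I on L0; bus BusRdX; mem=90
  op2 P1: store L1 := 76 → I/M/I on L1; bus BusRdX; mem=80
  op3 P1: load  L4 → I/E/I on L4; bus BusRd; mem=60
  op4 P2: load  L2 → I/I/E on L2; bus BusRd; mem=90
  op5 P0: load  L2 → S/I/S on L2; bus BusRd; mem=90
  op6 P0: load  L2 → S/I/S on L2; bus (none); mem=90
  op7 P1: load  L1 → I/M/I on L1; bus (none); mem=80
  op8 P0: load  L2 → S/I/S on L2; bus (none); mem=90
  op9 P1: load  L1 → I/M/I on L1; bus (none); mem=80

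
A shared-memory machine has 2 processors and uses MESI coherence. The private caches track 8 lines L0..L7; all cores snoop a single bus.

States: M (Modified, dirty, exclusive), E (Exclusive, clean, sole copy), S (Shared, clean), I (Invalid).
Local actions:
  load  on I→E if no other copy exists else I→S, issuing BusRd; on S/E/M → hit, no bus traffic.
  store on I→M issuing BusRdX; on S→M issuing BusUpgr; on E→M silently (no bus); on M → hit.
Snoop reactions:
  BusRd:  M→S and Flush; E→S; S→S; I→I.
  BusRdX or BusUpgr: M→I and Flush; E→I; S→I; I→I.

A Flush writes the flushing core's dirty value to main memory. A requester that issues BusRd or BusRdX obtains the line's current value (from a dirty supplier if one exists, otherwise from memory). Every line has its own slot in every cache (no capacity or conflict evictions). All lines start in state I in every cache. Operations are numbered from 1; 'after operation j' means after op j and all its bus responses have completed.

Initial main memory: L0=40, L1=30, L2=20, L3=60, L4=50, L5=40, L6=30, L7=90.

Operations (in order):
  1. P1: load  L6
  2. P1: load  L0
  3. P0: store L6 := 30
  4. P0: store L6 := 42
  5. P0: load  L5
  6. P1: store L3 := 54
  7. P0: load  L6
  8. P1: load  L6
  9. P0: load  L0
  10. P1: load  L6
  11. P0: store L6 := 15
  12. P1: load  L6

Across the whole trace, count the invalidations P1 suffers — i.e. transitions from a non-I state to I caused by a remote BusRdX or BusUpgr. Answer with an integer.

step 1: P1: load  L6  ⟶  IE  (L6)  txn=BusRd  M[L6]=30
step 2: P1: load  L0  ⟶  IE  (L0)  txn=BusRd  M[L0]=40
step 3: P0: store L6 := 30  ⟶  MI  (L6)  txn=BusRdX  M[L6]=30
step 4: P0: store L6 := 42  ⟶  MI  (L6)  txn=∅  M[L6]=30
step 5: P0: load  L5  ⟶  EI  (L5)  txn=BusRd  M[L5]=40
step 6: P1: store L3 := 54  ⟶  IM  (L3)  txn=BusRdX  M[L3]=60
step 7: P0: load  L6  ⟶  MI  (L6)  txn=∅  M[L6]=30
step 8: P1: load  L6  ⟶  SS  (L6)  txn=BusRd+Flush  M[L6]=42
step 9: P0: load  L0  ⟶  SS  (L0)  txn=BusRd  M[L0]=40
step 10: P1: load  L6  ⟶  SS  (L6)  txn=∅  M[L6]=42
step 11: P0: store L6 := 15  ⟶  MI  (L6)  txn=BusUpgr  M[L6]=42
step 12: P1: load  L6  ⟶  SS  (L6)  txn=BusRd+Flush  M[L6]=15

invalidations = 2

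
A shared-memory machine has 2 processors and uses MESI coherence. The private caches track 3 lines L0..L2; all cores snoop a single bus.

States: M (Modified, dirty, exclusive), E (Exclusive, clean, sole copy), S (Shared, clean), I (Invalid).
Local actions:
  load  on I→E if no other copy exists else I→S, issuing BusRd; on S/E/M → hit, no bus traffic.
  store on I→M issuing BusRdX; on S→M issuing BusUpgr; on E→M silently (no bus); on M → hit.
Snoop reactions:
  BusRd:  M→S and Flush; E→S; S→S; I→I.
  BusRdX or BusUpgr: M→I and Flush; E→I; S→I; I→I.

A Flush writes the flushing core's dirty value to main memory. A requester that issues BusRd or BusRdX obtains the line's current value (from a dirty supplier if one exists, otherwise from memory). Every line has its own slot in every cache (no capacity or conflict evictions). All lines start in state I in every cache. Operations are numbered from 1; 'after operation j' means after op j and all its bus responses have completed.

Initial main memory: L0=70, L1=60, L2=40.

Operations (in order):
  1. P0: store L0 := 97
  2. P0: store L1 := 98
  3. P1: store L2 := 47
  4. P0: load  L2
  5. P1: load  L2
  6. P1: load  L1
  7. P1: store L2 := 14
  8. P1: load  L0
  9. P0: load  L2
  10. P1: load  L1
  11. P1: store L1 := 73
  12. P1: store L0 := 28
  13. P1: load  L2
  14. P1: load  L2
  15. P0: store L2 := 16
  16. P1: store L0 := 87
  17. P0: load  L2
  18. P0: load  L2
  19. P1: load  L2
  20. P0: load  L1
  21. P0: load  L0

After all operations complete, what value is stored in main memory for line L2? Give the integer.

memory[L2] = 16

[1] P0: store L0 := 97 | P0:M(97), P1:I | bus: BusRdX
[2] P0: store L1 := 98 | P0:M(98), P1:I | bus: BusRdX
[3] P1: store L2 := 47 | P0:I, P1:M(47) | bus: BusRdX
[4] P0: load  L2 | P0:S(47), P1:S(47) | bus: BusRd,Flush
[5] P1: load  L2 | P0:S(47), P1:S(47) | bus: none
[6] P1: load  L1 | P0:S(98), P1:S(98) | bus: BusRd,Flush
[7] P1: store L2 := 14 | P0:I, P1:M(14) | bus: BusUpgr
[8] P1: load  L0 | P0:S(97), P1:S(97) | bus: BusRd,Flush
[9] P0: load  L2 | P0:S(14), P1:S(14) | bus: BusRd,Flush
[10] P1: load  L1 | P0:S(98), P1:S(98) | bus: none
[11] P1: store L1 := 73 | P0:I, P1:M(73) | bus: BusUpgr
[12] P1: store L0 := 28 | P0:I, P1:M(28) | bus: BusUpgr
[13] P1: load  L2 | P0:S(14), P1:S(14) | bus: none
[14] P1: load  L2 | P0:S(14), P1:S(14) | bus: none
[15] P0: store L2 := 16 | P0:M(16), P1:I | bus: BusUpgr
[16] P1: store L0 := 87 | P0:I, P1:M(87) | bus: none
[17] P0: load  L2 | P0:M(16), P1:I | bus: none
[18] P0: load  L2 | P0:M(16), P1:I | bus: none
[19] P1: load  L2 | P0:S(16), P1:S(16) | bus: BusRd,Flush
[20] P0: load  L1 | P0:S(73), P1:S(73) | bus: BusRd,Flush
[21] P0: load  L0 | P0:S(87), P1:S(87) | bus: BusRd,Flush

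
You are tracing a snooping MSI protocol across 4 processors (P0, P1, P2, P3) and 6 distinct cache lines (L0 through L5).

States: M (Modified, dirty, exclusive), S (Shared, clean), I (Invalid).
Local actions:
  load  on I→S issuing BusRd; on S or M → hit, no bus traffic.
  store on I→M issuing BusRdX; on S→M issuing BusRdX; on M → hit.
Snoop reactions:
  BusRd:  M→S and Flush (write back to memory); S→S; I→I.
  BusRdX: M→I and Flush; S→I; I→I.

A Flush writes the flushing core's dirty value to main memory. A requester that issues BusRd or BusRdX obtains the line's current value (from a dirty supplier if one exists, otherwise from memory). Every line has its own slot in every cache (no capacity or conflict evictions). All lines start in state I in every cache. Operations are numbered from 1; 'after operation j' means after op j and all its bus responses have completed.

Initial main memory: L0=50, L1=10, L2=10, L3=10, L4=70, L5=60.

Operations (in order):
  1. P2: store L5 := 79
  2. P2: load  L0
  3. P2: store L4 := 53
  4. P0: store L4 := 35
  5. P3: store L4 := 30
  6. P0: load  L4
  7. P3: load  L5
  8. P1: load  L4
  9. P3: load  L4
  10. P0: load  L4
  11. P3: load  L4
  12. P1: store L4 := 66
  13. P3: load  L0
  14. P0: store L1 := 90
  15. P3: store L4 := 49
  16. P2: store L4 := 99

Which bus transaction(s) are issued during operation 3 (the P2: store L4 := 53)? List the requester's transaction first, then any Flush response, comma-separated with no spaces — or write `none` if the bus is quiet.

step 1: P2: store L5 := 79  ⟶  IIMI  (L5)  txn=BusRdX  M[L5]=60
step 2: P2: load  L0  ⟶  IISI  (L0)  txn=BusRd  M[L0]=50
step 3: P2: store L4 := 53  ⟶  IIMI  (L4)  txn=BusRdX  M[L4]=70
step 4: P0: store L4 := 35  ⟶  MIII  (L4)  txn=BusRdX+Flush  M[L4]=53
step 5: P3: store L4 := 30  ⟶  IIIM  (L4)  txn=BusRdX+Flush  M[L4]=35
step 6: P0: load  L4  ⟶  SIIS  (L4)  txn=BusRd+Flush  M[L4]=30
step 7: P3: load  L5  ⟶  IISS  (L5)  txn=BusRd+Flush  M[L5]=79
step 8: P1: load  L4  ⟶  SSIS  (L4)  txn=BusRd  M[L4]=30
step 9: P3: load  L4  ⟶  SSIS  (L4)  txn=∅  M[L4]=30
step 10: P0: load  L4  ⟶  SSIS  (L4)  txn=∅  M[L4]=30
step 11: P3: load  L4  ⟶  SSIS  (L4)  txn=∅  M[L4]=30
step 12: P1: store L4 := 66  ⟶  IMII  (L4)  txn=BusRdX  M[L4]=30
step 13: P3: load  L0  ⟶  IISS  (L0)  txn=BusRd  M[L0]=50
step 14: P0: store L1 := 90  ⟶  MIII  (L1)  txn=BusRdX  M[L1]=10
step 15: P3: store L4 := 49  ⟶  IIIM  (L4)  txn=BusRdX+Flush  M[L4]=66
step 16: P2: store L4 := 99  ⟶  IIMI  (L4)  txn=BusRdX+Flush  M[L4]=49

bus = BusRdX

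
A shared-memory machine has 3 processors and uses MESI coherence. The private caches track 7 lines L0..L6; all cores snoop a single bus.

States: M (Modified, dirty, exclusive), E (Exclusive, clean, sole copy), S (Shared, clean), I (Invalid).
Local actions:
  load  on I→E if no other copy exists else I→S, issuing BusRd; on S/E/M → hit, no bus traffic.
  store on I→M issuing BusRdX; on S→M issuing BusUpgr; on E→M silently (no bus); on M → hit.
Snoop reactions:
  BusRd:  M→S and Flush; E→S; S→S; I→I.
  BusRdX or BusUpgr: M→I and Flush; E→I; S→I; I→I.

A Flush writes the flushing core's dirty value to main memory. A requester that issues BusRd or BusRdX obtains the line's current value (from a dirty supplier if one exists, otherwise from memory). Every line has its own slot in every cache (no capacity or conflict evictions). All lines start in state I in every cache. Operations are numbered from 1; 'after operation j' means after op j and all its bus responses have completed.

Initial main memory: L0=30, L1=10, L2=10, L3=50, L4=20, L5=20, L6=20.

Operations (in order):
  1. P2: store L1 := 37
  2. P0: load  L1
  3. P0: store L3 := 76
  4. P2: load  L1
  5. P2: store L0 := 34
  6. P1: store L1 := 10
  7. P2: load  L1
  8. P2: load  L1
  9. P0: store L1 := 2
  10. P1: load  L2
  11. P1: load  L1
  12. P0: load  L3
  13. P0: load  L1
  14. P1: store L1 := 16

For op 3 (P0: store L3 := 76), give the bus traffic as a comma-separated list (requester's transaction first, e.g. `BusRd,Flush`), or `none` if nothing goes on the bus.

step 1: P2: store L1 := 37  ⟶  IIM  (L1)  txn=BusRdX  M[L1]=10
step 2: P0: load  L1  ⟶  SIS  (L1)  txn=BusRd+Flush  M[L1]=37
step 3: P0: store L3 := 76  ⟶  MII  (L3)  txn=BusRdX  M[L3]=50
step 4: P2: load  L1  ⟶  SIS  (L1)  txn=∅  M[L1]=37
step 5: P2: store L0 := 34  ⟶  IIM  (L0)  txn=BusRdX  M[L0]=30
step 6: P1: store L1 := 10  ⟶  IMI  (L1)  txn=BusRdX  M[L1]=37
step 7: P2: load  L1  ⟶  ISS  (L1)  txn=BusRd+Flush  M[L1]=10
step 8: P2: load  L1  ⟶  ISS  (L1)  txn=∅  M[L1]=10
step 9: P0: store L1 := 2  ⟶  MII  (L1)  txn=BusRdX  M[L1]=10
step 10: P1: load  L2  ⟶  IEI  (L2)  txn=BusRd  M[L2]=10
step 11: P1: load  L1  ⟶  SSI  (L1)  txn=BusRd+Flush  M[L1]=2
step 12: P0: load  L3  ⟶  MII  (L3)  txn=∅  M[L3]=50
step 13: P0: load  L1  ⟶  SSI  (L1)  txn=∅  M[L1]=2
step 14: P1: store L1 := 16  ⟶  IMI  (L1)  txn=BusUpgr  M[L1]=2

bus = BusRdX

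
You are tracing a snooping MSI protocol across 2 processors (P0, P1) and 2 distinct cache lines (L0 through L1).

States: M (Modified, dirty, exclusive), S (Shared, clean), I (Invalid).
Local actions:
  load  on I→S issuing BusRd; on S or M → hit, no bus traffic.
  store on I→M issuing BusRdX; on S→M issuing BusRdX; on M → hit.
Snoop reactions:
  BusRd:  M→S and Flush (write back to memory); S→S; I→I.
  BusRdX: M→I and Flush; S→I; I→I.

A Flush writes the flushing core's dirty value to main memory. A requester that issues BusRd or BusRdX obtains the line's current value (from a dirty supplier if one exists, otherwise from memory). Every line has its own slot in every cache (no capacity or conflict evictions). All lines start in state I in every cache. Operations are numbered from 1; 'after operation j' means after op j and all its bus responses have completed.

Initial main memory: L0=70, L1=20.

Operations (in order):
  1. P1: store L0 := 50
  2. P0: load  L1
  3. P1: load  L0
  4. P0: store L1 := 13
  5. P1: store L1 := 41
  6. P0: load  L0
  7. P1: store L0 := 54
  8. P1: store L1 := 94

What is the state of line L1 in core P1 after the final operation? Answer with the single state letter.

state = M

step 1: P1: store L0 := 50  ⟶  IM  (L0)  txn=BusRdX  M[L0]=70
step 2: P0: load  L1  ⟶  SI  (L1)  txn=BusRd  M[L1]=20
step 3: P1: load  L0  ⟶  IM  (L0)  txn=∅  M[L0]=70
step 4: P0: store L1 := 13  ⟶  MI  (L1)  txn=BusRdX  M[L1]=20
step 5: P1: store L1 := 41  ⟶  IM  (L1)  txn=BusRdX+Flush  M[L1]=13
step 6: P0: load  L0  ⟶  SS  (L0)  txn=BusRd+Flush  M[L0]=50
step 7: P1: store L0 := 54  ⟶  IM  (L0)  txn=BusRdX  M[L0]=50
step 8: P1: store L1 := 94  ⟶  IM  (L1)  txn=∅  M[L1]=13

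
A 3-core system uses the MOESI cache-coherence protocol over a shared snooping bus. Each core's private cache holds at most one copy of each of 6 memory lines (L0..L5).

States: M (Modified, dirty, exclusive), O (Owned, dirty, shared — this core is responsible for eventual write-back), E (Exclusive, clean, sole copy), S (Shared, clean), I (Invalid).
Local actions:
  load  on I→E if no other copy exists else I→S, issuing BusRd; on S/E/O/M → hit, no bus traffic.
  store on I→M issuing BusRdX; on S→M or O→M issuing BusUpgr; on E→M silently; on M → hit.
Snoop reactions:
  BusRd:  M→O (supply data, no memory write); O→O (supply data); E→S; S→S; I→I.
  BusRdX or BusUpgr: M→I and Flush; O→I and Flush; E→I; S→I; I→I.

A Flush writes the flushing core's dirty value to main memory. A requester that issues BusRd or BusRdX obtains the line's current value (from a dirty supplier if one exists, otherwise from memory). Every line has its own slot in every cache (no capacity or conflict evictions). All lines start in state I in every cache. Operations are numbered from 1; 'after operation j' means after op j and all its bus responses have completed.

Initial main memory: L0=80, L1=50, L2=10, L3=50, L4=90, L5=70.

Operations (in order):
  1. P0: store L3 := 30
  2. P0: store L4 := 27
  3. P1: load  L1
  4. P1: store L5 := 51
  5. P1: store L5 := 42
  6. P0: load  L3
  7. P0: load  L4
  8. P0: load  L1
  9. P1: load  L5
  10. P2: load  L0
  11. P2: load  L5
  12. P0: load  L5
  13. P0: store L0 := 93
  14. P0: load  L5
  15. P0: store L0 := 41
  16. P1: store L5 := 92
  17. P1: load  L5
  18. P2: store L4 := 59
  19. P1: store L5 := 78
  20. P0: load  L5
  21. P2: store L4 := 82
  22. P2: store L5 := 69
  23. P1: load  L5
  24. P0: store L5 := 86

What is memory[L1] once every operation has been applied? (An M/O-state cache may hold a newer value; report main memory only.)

memory[L1] = 50

step 1: P0: store L3 := 30  ⟶  MII  (L3)  txn=BusRdX  M[L3]=50
step 2: P0: store L4 := 27  ⟶  MII  (L4)  txn=BusRdX  M[L4]=90
step 3: P1: load  L1  ⟶  IEI  (L1)  txn=BusRd  M[L1]=50
step 4: P1: store L5 := 51  ⟶  IMI  (L5)  txn=BusRdX  M[L5]=70
step 5: P1: store L5 := 42  ⟶  IMI  (L5)  txn=∅  M[L5]=70
step 6: P0: load  L3  ⟶  MII  (L3)  txn=∅  M[L3]=50
step 7: P0: load  L4  ⟶  MII  (L4)  txn=∅  M[L4]=90
step 8: P0: load  L1  ⟶  SSI  (L1)  txn=BusRd  M[L1]=50
step 9: P1: load  L5  ⟶  IMI  (L5)  txn=∅  M[L5]=70
step 10: P2: load  L0  ⟶  IIE  (L0)  txn=BusRd  M[L0]=80
step 11: P2: load  L5  ⟶  IOS  (L5)  txn=BusRd  M[L5]=70
step 12: P0: load  L5  ⟶  SOS  (L5)  txn=BusRd  M[L5]=70
step 13: P0: store L0 := 93  ⟶  MII  (L0)  txn=BusRdX  M[L0]=80
step 14: P0: load  L5  ⟶  SOS  (L5)  txn=∅  M[L5]=70
step 15: P0: store L0 := 41  ⟶  MII  (L0)  txn=∅  M[L0]=80
step 16: P1: store L5 := 92  ⟶  IMI  (L5)  txn=BusUpgr  M[L5]=70
step 17: P1: load  L5  ⟶  IMI  (L5)  txn=∅  M[L5]=70
step 18: P2: store L4 := 59  ⟶  IIM  (L4)  txn=BusRdX+Flush  M[L4]=27
step 19: P1: store L5 := 78  ⟶  IMI  (L5)  txn=∅  M[L5]=70
step 20: P0: load  L5  ⟶  SOI  (L5)  txn=BusRd  M[L5]=70
step 21: P2: store L4 := 82  ⟶  IIM  (L4)  txn=∅  M[L4]=27
step 22: P2: store L5 := 69  ⟶  IIM  (L5)  txn=BusRdX+Flush  M[L5]=78
step 23: P1: load  L5  ⟶  ISO  (L5)  txn=BusRd  M[L5]=78
step 24: P0: store L5 := 86  ⟶  MII  (L5)  txn=BusRdX+Flush  M[L5]=69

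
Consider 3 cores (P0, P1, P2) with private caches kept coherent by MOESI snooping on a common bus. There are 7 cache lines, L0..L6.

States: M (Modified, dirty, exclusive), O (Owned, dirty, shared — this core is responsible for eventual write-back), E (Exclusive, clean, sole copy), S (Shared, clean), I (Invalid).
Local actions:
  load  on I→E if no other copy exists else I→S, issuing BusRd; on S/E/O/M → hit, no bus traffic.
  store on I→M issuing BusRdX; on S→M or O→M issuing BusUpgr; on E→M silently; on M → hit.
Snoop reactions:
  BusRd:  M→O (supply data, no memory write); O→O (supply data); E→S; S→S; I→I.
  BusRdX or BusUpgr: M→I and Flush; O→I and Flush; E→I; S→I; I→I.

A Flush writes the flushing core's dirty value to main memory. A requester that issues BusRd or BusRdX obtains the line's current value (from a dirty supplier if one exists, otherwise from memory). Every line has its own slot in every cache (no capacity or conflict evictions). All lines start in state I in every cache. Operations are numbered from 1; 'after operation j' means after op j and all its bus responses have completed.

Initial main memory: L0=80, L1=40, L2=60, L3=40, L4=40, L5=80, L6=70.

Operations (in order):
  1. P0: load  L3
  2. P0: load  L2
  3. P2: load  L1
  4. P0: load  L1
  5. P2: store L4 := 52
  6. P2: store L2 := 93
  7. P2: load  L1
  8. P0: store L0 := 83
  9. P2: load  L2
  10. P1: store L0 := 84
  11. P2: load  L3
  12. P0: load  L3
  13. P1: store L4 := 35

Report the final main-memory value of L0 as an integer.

memory[L0] = 83

  op1 P0: load  L3 → E/I/I on L3; bus BusRd; mem=40
  op2 P0: load  L2 → E/I/I on L2; bus BusRd; mem=60
  op3 P2: load  L1 → I/I/E on L1; bus BusRd; mem=40
  op4 P0: load  L1 → S/I/S on L1; bus BusRd; mem=40
  op5 P2: store L4 := 52 → I/I/M on L4; bus BusRdX; mem=40
  op6 P2: store L2 := 93 → I/I/M on L2; bus BusRdX; mem=60
  op7 P2: load  L1 → S/I/S on L1; bus (none); mem=40
  op8 P0: store L0 := 83 → M/I/I on L0; bus BusRdX; mem=80
  op9 P2: load  L2 → I/I/M on L2; bus (none); mem=60
  op10 P1: store L0 := 84 → I/M/I on L0; bus BusRdX Flush; mem=83
  op11 P2: load  L3 → S/I/S on L3; bus BusRd; mem=40
  op12 P0: load  L3 → S/I/S on L3; bus (none); mem=40
  op13 P1: store L4 := 35 → I/M/I on L4; bus BusRdX Flush; mem=52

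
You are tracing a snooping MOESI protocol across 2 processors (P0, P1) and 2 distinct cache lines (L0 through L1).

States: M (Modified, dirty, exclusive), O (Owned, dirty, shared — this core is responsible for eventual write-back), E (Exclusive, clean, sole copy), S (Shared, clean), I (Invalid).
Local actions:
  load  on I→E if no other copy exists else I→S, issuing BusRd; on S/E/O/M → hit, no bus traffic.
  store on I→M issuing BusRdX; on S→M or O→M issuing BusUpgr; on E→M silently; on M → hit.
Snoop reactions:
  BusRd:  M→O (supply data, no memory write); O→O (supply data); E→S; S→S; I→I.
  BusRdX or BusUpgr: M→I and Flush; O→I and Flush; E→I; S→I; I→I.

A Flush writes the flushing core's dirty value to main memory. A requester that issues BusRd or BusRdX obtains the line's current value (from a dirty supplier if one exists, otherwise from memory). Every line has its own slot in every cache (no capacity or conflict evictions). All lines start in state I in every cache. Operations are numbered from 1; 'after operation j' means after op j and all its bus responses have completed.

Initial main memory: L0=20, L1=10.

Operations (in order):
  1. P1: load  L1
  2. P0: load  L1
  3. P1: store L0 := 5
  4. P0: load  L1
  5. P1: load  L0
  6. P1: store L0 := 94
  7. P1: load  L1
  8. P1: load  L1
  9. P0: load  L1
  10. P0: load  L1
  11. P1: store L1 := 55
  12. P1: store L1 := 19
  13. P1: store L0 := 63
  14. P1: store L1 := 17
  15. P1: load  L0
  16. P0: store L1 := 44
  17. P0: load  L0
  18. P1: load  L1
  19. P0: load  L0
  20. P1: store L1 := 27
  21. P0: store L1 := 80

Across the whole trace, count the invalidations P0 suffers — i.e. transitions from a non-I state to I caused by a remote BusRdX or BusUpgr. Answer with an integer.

[1] P1: load  L1 | P0:I, P1:E(10) | bus: BusRd
[2] P0: load  L1 | P0:S(10), P1:S(10) | bus: BusRd
[3] P1: store L0 := 5 | P0:I, P1:M(5) | bus: BusRdX
[4] P0: load  L1 | P0:S(10), P1:S(10) | bus: none
[5] P1: load  L0 | P0:I, P1:M(5) | bus: none
[6] P1: store L0 := 94 | P0:I, P1:M(94) | bus: none
[7] P1: load  L1 | P0:S(10), P1:S(10) | bus: none
[8] P1: load  L1 | P0:S(10), P1:S(10) | bus: none
[9] P0: load  L1 | P0:S(10), P1:S(10) | bus: none
[10] P0: load  L1 | P0:S(10), P1:S(10) | bus: none
[11] P1: store L1 := 55 | P0:I, P1:M(55) | bus: BusUpgr
[12] P1: store L1 := 19 | P0:I, P1:M(19) | bus: none
[13] P1: store L0 := 63 | P0:I, P1:M(63) | bus: none
[14] P1: store L1 := 17 | P0:I, P1:M(17) | bus: none
[15] P1: load  L0 | P0:I, P1:M(63) | bus: none
[16] P0: store L1 := 44 | P0:M(44), P1:I | bus: BusRdX,Flush
[17] P0: load  L0 | P0:S(63), P1:O(63) | bus: BusRd
[18] P1: load  L1 | P0:O(44), P1:S(44) | bus: BusRd
[19] P0: load  L0 | P0:S(63), P1:O(63) | bus: none
[20] P1: store L1 := 27 | P0:I, P1:M(27) | bus: BusUpgr,Flush
[21] P0: store L1 := 80 | P0:M(80), P1:I | bus: BusRdX,Flush

invalidations = 2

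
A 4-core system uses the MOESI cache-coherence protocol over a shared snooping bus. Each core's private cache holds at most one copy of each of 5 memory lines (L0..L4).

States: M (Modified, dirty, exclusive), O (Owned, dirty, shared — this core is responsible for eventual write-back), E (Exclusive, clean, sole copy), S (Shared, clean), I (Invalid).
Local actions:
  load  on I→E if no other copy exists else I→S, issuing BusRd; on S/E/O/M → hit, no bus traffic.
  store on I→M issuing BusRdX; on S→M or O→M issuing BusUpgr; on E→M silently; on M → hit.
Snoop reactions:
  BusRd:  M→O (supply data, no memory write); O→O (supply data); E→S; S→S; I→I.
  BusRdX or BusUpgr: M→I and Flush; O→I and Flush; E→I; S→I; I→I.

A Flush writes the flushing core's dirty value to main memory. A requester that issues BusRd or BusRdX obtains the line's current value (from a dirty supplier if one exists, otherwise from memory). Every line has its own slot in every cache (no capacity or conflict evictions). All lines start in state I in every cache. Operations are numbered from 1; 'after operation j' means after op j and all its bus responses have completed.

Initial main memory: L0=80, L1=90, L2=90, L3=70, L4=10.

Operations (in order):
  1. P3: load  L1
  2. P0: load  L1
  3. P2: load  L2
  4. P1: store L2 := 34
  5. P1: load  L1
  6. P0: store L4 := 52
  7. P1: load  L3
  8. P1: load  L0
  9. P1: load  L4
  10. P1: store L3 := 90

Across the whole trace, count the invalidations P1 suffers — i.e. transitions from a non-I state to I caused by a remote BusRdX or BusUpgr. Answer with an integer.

  op1 P3: load  L1 → I/I/I/E on L1; bus BusRd; mem=90
  op2 P0: load  L1 → S/I/I/S on L1; bus BusRd; mem=90
  op3 P2: load  L2 → I/I/E/I on L2; bus BusRd; mem=90
  op4 P1: store L2 := 34 → I/M/I/I on L2; bus BusRdX; mem=90
  op5 P1: load  L1 → S/S/I/S on L1; bus BusRd; mem=90
  op6 P0: store L4 := 52 → M/I/I/I on L4; bus BusRdX; mem=10
  op7 P1: load  L3 → I/E/I/I on L3; bus BusRd; mem=70
  op8 P1: load  L0 → I/E/I/I on L0; bus BusRd; mem=80
  op9 P1: load  L4 → O/S/I/I on L4; bus BusRd; mem=10
  op10 P1: store L3 := 90 → I/M/I/I on L3; bus (none); mem=70

invalidations = 0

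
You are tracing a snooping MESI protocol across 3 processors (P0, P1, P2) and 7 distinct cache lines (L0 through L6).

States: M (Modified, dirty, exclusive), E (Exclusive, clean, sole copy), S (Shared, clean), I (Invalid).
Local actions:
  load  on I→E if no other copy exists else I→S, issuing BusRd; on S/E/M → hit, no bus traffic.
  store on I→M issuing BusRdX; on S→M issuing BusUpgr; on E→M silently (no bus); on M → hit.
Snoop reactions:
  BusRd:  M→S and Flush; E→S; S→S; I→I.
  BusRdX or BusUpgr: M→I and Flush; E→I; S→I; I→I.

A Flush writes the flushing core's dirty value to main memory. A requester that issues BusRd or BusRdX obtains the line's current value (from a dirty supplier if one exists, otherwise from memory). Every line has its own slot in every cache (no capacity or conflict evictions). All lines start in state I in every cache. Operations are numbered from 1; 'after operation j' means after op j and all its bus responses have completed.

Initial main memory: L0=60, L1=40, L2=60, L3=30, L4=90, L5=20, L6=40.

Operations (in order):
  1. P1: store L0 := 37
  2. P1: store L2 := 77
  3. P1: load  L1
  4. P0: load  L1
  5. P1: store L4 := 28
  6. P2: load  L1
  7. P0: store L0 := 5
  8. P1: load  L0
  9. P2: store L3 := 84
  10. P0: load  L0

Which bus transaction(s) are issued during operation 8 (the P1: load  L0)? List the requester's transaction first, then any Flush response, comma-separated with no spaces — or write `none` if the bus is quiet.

1. P1: store L0 := 37  bus=[BusRdX]  L0: P0=I P1=M P2=I  mem[L0]=60
2. P1: store L2 := 77  bus=[BusRdX]  L2: P0=I P1=M P2=I  mem[L2]=60
3. P1: load  L1  bus=[BusRd]  L1: P0=I P1=E P2=I  mem[L1]=40
4. P0: load  L1  bus=[BusRd]  L1: P0=S P1=S P2=I  mem[L1]=40
5. P1: store L4 := 28  bus=[BusRdX]  L4: P0=I P1=M P2=I  mem[L4]=90
6. P2: load  L1  bus=[BusRd]  L1: P0=S P1=S P2=S  mem[L1]=40
7. P0: store L0 := 5  bus=[BusRdX,Flush]  L0: P0=M P1=I P2=I  mem[L0]=37
8. P1: load  L0  bus=[BusRd,Flush]  L0: P0=S P1=S P2=I  mem[L0]=5
9. P2: store L3 := 84  bus=[BusRdX]  L3: P0=I P1=I P2=M  mem[L3]=30
10. P0: load  L0  bus=[-]  L0: P0=S P1=S P2=I  mem[L0]=5

bus = BusRd,Flush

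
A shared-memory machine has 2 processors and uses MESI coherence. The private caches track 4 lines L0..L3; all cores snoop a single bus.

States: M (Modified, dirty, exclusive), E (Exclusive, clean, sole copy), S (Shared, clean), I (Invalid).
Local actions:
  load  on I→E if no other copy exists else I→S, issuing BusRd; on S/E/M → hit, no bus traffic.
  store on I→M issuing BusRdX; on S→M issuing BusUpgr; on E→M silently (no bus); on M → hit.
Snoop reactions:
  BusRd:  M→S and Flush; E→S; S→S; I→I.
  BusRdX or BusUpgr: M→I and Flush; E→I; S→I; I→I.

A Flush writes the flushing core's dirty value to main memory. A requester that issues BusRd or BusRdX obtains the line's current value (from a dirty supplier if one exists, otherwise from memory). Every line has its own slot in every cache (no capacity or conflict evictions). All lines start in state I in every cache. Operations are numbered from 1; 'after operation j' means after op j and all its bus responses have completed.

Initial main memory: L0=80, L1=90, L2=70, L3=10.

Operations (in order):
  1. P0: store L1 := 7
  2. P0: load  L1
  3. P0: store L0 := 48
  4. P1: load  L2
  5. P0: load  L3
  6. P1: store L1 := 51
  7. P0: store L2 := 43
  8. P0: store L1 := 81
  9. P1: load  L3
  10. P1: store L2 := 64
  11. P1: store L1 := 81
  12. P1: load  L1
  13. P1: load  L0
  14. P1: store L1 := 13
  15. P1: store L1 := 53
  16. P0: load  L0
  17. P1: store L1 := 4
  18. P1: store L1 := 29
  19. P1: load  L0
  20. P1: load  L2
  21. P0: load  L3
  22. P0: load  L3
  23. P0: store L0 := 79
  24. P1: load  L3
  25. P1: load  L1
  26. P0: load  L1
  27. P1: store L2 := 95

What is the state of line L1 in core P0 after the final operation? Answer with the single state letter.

[1] P0: store L1 := 7 | P0:M(7), P1:I | bus: BusRdX
[2] P0: load  L1 | P0:M(7), P1:I | bus: none
[3] P0: store L0 := 48 | P0:M(48), P1:I | bus: BusRdX
[4] P1: load  L2 | P0:I, P1:E(70) | bus: BusRd
[5] P0: load  L3 | P0:E(10), P1:I | bus: BusRd
[6] P1: store L1 := 51 | P0:I, P1:M(51) | bus: BusRdX,Flush
[7] P0: store L2 := 43 | P0:M(43), P1:I | bus: BusRdX
[8] P0: store L1 := 81 | P0:M(81), P1:I | bus: BusRdX,Flush
[9] P1: load  L3 | P0:S(10), P1:S(10) | bus: BusRd
[10] P1: store L2 := 64 | P0:I, P1:M(64) | bus: BusRdX,Flush
[11] P1: store L1 := 81 | P0:I, P1:M(81) | bus: BusRdX,Flush
[12] P1: load  L1 | P0:I, P1:M(81) | bus: none
[13] P1: load  L0 | P0:S(48), P1:S(48) | bus: BusRd,Flush
[14] P1: store L1 := 13 | P0:I, P1:M(13) | bus: none
[15] P1: store L1 := 53 | P0:I, P1:M(53) | bus: none
[16] P0: load  L0 | P0:S(48), P1:S(48) | bus: none
[17] P1: store L1 := 4 | P0:I, P1:M(4) | bus: none
[18] P1: store L1 := 29 | P0:I, P1:M(29) | bus: none
[19] P1: load  L0 | P0:S(48), P1:S(48) | bus: none
[20] P1: load  L2 | P0:I, P1:M(64) | bus: none
[21] P0: load  L3 | P0:S(10), P1:S(10) | bus: none
[22] P0: load  L3 | P0:S(10), P1:S(10) | bus: none
[23] P0: store L0 := 79 | P0:M(79), P1:I | bus: BusUpgr
[24] P1: load  L3 | P0:S(10), P1:S(10) | bus: none
[25] P1: load  L1 | P0:I, P1:M(29) | bus: none
[26] P0: load  L1 | P0:S(29), P1:S(29) | bus: BusRd,Flush
[27] P1: store L2 := 95 | P0:I, P1:M(95) | bus: none

state = S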